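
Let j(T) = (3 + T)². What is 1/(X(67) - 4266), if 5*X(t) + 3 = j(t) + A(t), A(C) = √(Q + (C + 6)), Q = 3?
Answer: -82165/270043413 - 10*√19/270043413 ≈ -0.00030443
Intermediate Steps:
A(C) = √(9 + C) (A(C) = √(3 + (C + 6)) = √(3 + (6 + C)) = √(9 + C))
X(t) = -⅗ + (3 + t)²/5 + √(9 + t)/5 (X(t) = -⅗ + ((3 + t)² + √(9 + t))/5 = -⅗ + ((3 + t)²/5 + √(9 + t)/5) = -⅗ + (3 + t)²/5 + √(9 + t)/5)
1/(X(67) - 4266) = 1/((-⅗ + (3 + 67)²/5 + √(9 + 67)/5) - 4266) = 1/((-⅗ + (⅕)*70² + √76/5) - 4266) = 1/((-⅗ + (⅕)*4900 + (2*√19)/5) - 4266) = 1/((-⅗ + 980 + 2*√19/5) - 4266) = 1/((4897/5 + 2*√19/5) - 4266) = 1/(-16433/5 + 2*√19/5)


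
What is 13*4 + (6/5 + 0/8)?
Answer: 266/5 ≈ 53.200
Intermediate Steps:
13*4 + (6/5 + 0/8) = 52 + (6*(⅕) + 0*(⅛)) = 52 + (6/5 + 0) = 52 + 6/5 = 266/5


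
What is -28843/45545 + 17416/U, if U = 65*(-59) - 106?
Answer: -129554569/25641835 ≈ -5.0525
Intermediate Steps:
U = -3941 (U = -3835 - 106 = -3941)
-28843/45545 + 17416/U = -28843/45545 + 17416/(-3941) = -28843*1/45545 + 17416*(-1/3941) = -28843/45545 - 2488/563 = -129554569/25641835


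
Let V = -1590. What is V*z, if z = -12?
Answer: 19080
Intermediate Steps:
V*z = -1590*(-12) = 19080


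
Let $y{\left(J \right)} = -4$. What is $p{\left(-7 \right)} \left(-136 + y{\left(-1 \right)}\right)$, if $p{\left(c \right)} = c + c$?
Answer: $1960$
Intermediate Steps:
$p{\left(c \right)} = 2 c$
$p{\left(-7 \right)} \left(-136 + y{\left(-1 \right)}\right) = 2 \left(-7\right) \left(-136 - 4\right) = \left(-14\right) \left(-140\right) = 1960$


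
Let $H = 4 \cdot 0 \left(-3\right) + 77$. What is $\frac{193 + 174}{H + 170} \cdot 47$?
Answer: $\frac{17249}{247} \approx 69.834$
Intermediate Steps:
$H = 77$ ($H = 0 \left(-3\right) + 77 = 0 + 77 = 77$)
$\frac{193 + 174}{H + 170} \cdot 47 = \frac{193 + 174}{77 + 170} \cdot 47 = \frac{367}{247} \cdot 47 = \frac{17249}{247}$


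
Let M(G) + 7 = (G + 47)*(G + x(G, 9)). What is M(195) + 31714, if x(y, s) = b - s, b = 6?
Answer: 78171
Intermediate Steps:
x(y, s) = 6 - s
M(G) = -7 + (-3 + G)*(47 + G) (M(G) = -7 + (G + 47)*(G + (6 - 1*9)) = -7 + (47 + G)*(G + (6 - 9)) = -7 + (47 + G)*(G - 3) = -7 + (47 + G)*(-3 + G) = -7 + (-3 + G)*(47 + G))
M(195) + 31714 = (-148 + 195² + 44*195) + 31714 = (-148 + 38025 + 8580) + 31714 = 46457 + 31714 = 78171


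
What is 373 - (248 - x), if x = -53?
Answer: 72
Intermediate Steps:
373 - (248 - x) = 373 - (248 - 1*(-53)) = 373 - (248 + 53) = 373 - 1*301 = 373 - 301 = 72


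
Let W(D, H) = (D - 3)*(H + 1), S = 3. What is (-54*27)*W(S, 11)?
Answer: 0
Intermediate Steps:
W(D, H) = (1 + H)*(-3 + D) (W(D, H) = (-3 + D)*(1 + H) = (1 + H)*(-3 + D))
(-54*27)*W(S, 11) = (-54*27)*(-3 + 3 - 3*11 + 3*11) = -1458*(-3 + 3 - 33 + 33) = -1458*0 = 0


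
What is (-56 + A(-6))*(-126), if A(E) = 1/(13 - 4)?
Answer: 7042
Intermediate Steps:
A(E) = ⅑ (A(E) = 1/9 = ⅑)
(-56 + A(-6))*(-126) = (-56 + ⅑)*(-126) = -503/9*(-126) = 7042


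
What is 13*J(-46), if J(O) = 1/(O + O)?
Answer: -13/92 ≈ -0.14130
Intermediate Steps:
J(O) = 1/(2*O)
13*J(-46) = 13*((½)/(-46)) = 13*((½)*(-1/46)) = 13*(-1/92) = -13/92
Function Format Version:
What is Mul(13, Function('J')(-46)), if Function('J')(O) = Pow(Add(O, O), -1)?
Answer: Rational(-13, 92) ≈ -0.14130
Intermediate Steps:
Function('J')(O) = Mul(Rational(1, 2), Pow(O, -1)) (Function('J')(O) = Pow(Mul(2, O), -1) = Mul(Rational(1, 2), Pow(O, -1)))
Mul(13, Function('J')(-46)) = Mul(13, Mul(Rational(1, 2), Pow(-46, -1))) = Mul(13, Mul(Rational(1, 2), Rational(-1, 46))) = Mul(13, Rational(-1, 92)) = Rational(-13, 92)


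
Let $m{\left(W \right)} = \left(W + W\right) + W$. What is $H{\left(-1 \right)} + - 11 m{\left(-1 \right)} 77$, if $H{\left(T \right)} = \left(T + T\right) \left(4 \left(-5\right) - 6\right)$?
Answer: $2593$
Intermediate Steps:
$H{\left(T \right)} = - 52 T$ ($H{\left(T \right)} = 2 T \left(-20 - 6\right) = 2 T \left(-26\right) = - 52 T$)
$m{\left(W \right)} = 3 W$ ($m{\left(W \right)} = 2 W + W = 3 W$)
$H{\left(-1 \right)} + - 11 m{\left(-1 \right)} 77 = \left(-52\right) \left(-1\right) + - 11 \cdot 3 \left(-1\right) 77 = 52 + \left(-11\right) \left(-3\right) 77 = 52 + 33 \cdot 77 = 52 + 2541 = 2593$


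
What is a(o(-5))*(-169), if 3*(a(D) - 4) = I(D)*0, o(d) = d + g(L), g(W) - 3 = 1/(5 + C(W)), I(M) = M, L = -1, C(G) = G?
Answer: -676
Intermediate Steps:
g(W) = 3 + 1/(5 + W)
o(d) = 13/4 + d (o(d) = d + (16 + 3*(-1))/(5 - 1) = d + (16 - 3)/4 = d + (1/4)*13 = d + 13/4 = 13/4 + d)
a(D) = 4 (a(D) = 4 + (D*0)/3 = 4 + (1/3)*0 = 4 + 0 = 4)
a(o(-5))*(-169) = 4*(-169) = -676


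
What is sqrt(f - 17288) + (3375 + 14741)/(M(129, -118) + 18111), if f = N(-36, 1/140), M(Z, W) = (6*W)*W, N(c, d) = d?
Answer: 18116/101655 + I*sqrt(84711165)/70 ≈ 0.17821 + 131.48*I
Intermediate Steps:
M(Z, W) = 6*W**2
f = 1/140 ≈ 0.0071429
sqrt(f - 17288) + (3375 + 14741)/(M(129, -118) + 18111) = sqrt(1/140 - 17288) + (3375 + 14741)/(6*(-118)**2 + 18111) = sqrt(-2420319/140) + 18116/(6*13924 + 18111) = I*sqrt(84711165)/70 + 18116/(83544 + 18111) = I*sqrt(84711165)/70 + 18116/101655 = 18116/101655 + I*sqrt(84711165)/70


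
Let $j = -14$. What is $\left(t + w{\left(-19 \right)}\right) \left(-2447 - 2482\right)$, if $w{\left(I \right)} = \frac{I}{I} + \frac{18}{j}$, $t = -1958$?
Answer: $\frac{67566732}{7} \approx 9.6524 \cdot 10^{6}$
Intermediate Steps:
$w{\left(I \right)} = - \frac{2}{7}$ ($w{\left(I \right)} = \frac{I}{I} + \frac{18}{-14} = 1 + 18 \left(- \frac{1}{14}\right) = 1 - \frac{9}{7} = - \frac{2}{7}$)
$\left(t + w{\left(-19 \right)}\right) \left(-2447 - 2482\right) = \left(-1958 - \frac{2}{7}\right) \left(-2447 - 2482\right) = \left(- \frac{13708}{7}\right) \left(-4929\right) = \frac{67566732}{7}$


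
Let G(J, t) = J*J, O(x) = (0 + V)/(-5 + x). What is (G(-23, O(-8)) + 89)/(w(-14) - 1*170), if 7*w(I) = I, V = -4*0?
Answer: -309/86 ≈ -3.5930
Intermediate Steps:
V = 0
w(I) = I/7
O(x) = 0 (O(x) = (0 + 0)/(-5 + x) = 0/(-5 + x) = 0)
G(J, t) = J²
(G(-23, O(-8)) + 89)/(w(-14) - 1*170) = ((-23)² + 89)/((⅐)*(-14) - 1*170) = (529 + 89)/(-2 - 170) = 618/(-172) = 618*(-1/172) = -309/86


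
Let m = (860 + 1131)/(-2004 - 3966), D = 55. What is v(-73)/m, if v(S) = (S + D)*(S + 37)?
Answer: -3868560/1991 ≈ -1943.0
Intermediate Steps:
v(S) = (37 + S)*(55 + S) (v(S) = (S + 55)*(S + 37) = (55 + S)*(37 + S) = (37 + S)*(55 + S))
m = -1991/5970 (m = 1991/(-5970) = 1991*(-1/5970) = -1991/5970 ≈ -0.33350)
v(-73)/m = (2035 + (-73)² + 92*(-73))/(-1991/5970) = (2035 + 5329 - 6716)*(-5970/1991) = 648*(-5970/1991) = -3868560/1991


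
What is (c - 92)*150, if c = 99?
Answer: 1050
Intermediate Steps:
(c - 92)*150 = (99 - 92)*150 = 7*150 = 1050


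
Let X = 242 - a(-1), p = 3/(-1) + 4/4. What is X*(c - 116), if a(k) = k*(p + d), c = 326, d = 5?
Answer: 51450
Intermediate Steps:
p = -2 (p = 3*(-1) + 4*(1/4) = -3 + 1 = -2)
a(k) = 3*k (a(k) = k*(-2 + 5) = k*3 = 3*k)
X = 245 (X = 242 - 3*(-1) = 242 - 1*(-3) = 242 + 3 = 245)
X*(c - 116) = 245*(326 - 116) = 245*210 = 51450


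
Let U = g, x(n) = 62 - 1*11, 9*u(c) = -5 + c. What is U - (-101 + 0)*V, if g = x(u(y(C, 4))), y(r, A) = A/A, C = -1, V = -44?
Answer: -4393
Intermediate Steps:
y(r, A) = 1
u(c) = -5/9 + c/9 (u(c) = (-5 + c)/9 = -5/9 + c/9)
x(n) = 51 (x(n) = 62 - 11 = 51)
g = 51
U = 51
U - (-101 + 0)*V = 51 - (-101 + 0)*(-44) = 51 - (-101)*(-44) = 51 - 1*4444 = 51 - 4444 = -4393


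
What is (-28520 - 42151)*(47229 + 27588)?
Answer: -5287392207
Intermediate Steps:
(-28520 - 42151)*(47229 + 27588) = -70671*74817 = -5287392207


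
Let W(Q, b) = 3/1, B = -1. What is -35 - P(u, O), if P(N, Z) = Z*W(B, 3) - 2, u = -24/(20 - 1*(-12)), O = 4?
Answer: -45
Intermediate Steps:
W(Q, b) = 3 (W(Q, b) = 3*1 = 3)
u = -3/4 (u = -24/(20 + 12) = -24/32 = -24*1/32 = -3/4 ≈ -0.75000)
P(N, Z) = -2 + 3*Z (P(N, Z) = Z*3 - 2 = 3*Z - 2 = -2 + 3*Z)
-35 - P(u, O) = -35 - (-2 + 3*4) = -35 - (-2 + 12) = -35 - 1*10 = -35 - 10 = -45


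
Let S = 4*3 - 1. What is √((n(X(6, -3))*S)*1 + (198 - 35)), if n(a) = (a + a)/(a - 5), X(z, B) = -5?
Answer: √174 ≈ 13.191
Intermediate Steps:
S = 11 (S = 12 - 1 = 11)
n(a) = 2*a/(-5 + a) (n(a) = (2*a)/(-5 + a) = 2*a/(-5 + a))
√((n(X(6, -3))*S)*1 + (198 - 35)) = √(((2*(-5)/(-5 - 5))*11)*1 + (198 - 35)) = √(((2*(-5)/(-10))*11)*1 + 163) = √(((2*(-5)*(-⅒))*11)*1 + 163) = √((1*11)*1 + 163) = √(11*1 + 163) = √(11 + 163) = √174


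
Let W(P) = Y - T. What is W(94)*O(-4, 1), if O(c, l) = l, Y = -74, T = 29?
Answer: -103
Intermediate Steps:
W(P) = -103 (W(P) = -74 - 1*29 = -74 - 29 = -103)
W(94)*O(-4, 1) = -103*1 = -103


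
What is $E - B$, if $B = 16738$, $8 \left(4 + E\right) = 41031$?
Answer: $- \frac{92905}{8} \approx -11613.0$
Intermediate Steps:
$E = \frac{40999}{8}$ ($E = -4 + \frac{1}{8} \cdot 41031 = -4 + \frac{41031}{8} = \frac{40999}{8} \approx 5124.9$)
$E - B = \frac{40999}{8} - 16738 = - \frac{92905}{8}$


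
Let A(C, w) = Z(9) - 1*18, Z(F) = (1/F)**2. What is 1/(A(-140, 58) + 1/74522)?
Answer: -6036282/108578473 ≈ -0.055594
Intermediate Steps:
Z(F) = F**(-2)
A(C, w) = -1457/81 (A(C, w) = 9**(-2) - 1*18 = 1/81 - 18 = -1457/81)
1/(A(-140, 58) + 1/74522) = 1/(-1457/81 + 1/74522) = 1/(-108578473/6036282) = -6036282/108578473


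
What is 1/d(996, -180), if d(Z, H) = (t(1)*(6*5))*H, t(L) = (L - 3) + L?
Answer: 1/5400 ≈ 0.00018519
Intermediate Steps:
t(L) = -3 + 2*L (t(L) = (-3 + L) + L = -3 + 2*L)
d(Z, H) = -30*H (d(Z, H) = ((-3 + 2*1)*(6*5))*H = ((-3 + 2)*30)*H = (-1*30)*H = -30*H)
1/d(996, -180) = 1/(-30*(-180)) = 1/5400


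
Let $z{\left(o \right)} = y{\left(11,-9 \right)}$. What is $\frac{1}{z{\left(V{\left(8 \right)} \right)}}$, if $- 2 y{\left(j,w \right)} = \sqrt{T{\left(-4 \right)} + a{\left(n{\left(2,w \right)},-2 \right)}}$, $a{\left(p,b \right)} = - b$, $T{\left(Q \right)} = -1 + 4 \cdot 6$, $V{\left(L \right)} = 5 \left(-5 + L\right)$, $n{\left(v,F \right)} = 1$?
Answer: $- \frac{2}{5} \approx -0.4$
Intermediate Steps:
$V{\left(L \right)} = -25 + 5 L$
$T{\left(Q \right)} = 23$ ($T{\left(Q \right)} = -1 + 24 = 23$)
$y{\left(j,w \right)} = - \frac{5}{2}$ ($y{\left(j,w \right)} = - \frac{\sqrt{23 - -2}}{2} = - \frac{\sqrt{23 + 2}}{2} = - \frac{\sqrt{25}}{2} = \left(- \frac{1}{2}\right) 5 = - \frac{5}{2}$)
$z{\left(o \right)} = - \frac{5}{2}$
$\frac{1}{z{\left(V{\left(8 \right)} \right)}} = \frac{1}{- \frac{5}{2}} = - \frac{2}{5}$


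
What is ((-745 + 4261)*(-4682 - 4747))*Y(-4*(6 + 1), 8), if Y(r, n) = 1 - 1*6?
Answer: 165761820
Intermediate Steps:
Y(r, n) = -5 (Y(r, n) = 1 - 6 = -5)
((-745 + 4261)*(-4682 - 4747))*Y(-4*(6 + 1), 8) = ((-745 + 4261)*(-4682 - 4747))*(-5) = (3516*(-9429))*(-5) = -33152364*(-5) = 165761820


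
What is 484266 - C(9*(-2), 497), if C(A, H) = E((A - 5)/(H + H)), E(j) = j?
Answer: 481360427/994 ≈ 4.8427e+5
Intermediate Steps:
C(A, H) = (-5 + A)/(2*H) (C(A, H) = (A - 5)/(H + H) = (-5 + A)/((2*H)) = (-5 + A)*(1/(2*H)) = (-5 + A)/(2*H))
484266 - C(9*(-2), 497) = 484266 - (-5 + 9*(-2))/(2*497) = 484266 - (-5 - 18)/(2*497) = 484266 - (-23)/(2*497) = 484266 - 1*(-23/994) = 484266 + 23/994 = 481360427/994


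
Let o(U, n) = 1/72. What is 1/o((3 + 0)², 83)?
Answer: 72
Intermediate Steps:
o(U, n) = 1/72
1/o((3 + 0)², 83) = 1/(1/72) = 72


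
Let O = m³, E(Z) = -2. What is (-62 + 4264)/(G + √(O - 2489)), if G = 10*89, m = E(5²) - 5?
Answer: 934945/198733 - 4202*I*√177/198733 ≈ 4.7045 - 0.2813*I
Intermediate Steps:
m = -7 (m = -2 - 5 = -7)
O = -343 (O = (-7)³ = -343)
G = 890
(-62 + 4264)/(G + √(O - 2489)) = (-62 + 4264)/(890 + √(-343 - 2489)) = 4202/(890 + √(-2832)) = 4202/(890 + 4*I*√177)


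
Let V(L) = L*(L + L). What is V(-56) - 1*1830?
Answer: 4442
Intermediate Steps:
V(L) = 2*L**2 (V(L) = L*(2*L) = 2*L**2)
V(-56) - 1*1830 = 2*(-56)**2 - 1*1830 = 2*3136 - 1830 = 6272 - 1830 = 4442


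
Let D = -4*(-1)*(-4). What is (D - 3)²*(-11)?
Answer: -3971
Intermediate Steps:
D = -16 (D = 4*(-4) = -16)
(D - 3)²*(-11) = (-16 - 3)²*(-11) = (-19)²*(-11) = 361*(-11) = -3971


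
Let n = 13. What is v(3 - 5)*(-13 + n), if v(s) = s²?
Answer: 0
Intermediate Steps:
v(3 - 5)*(-13 + n) = (3 - 5)²*(-13 + 13) = (-2)²*0 = 4*0 = 0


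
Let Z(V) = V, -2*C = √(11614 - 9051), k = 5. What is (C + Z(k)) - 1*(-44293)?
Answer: 44298 - √2563/2 ≈ 44273.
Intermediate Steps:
C = -√2563/2 (C = -√(11614 - 9051)/2 = -√2563/2 ≈ -25.313)
(C + Z(k)) - 1*(-44293) = (-√2563/2 + 5) - 1*(-44293) = (5 - √2563/2) + 44293 = 44298 - √2563/2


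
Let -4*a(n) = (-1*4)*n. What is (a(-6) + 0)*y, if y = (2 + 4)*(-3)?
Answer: 108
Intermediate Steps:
a(n) = n (a(n) = -(-1*4)*n/4 = -(-1)*n = n)
y = -18 (y = 6*(-3) = -18)
(a(-6) + 0)*y = (-6 + 0)*(-18) = -6*(-18) = 108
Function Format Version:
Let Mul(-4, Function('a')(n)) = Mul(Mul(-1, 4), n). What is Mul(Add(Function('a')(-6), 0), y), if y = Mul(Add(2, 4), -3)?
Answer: 108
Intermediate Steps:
Function('a')(n) = n (Function('a')(n) = Mul(Rational(-1, 4), Mul(Mul(-1, 4), n)) = Mul(Rational(-1, 4), Mul(-4, n)) = n)
y = -18 (y = Mul(6, -3) = -18)
Mul(Add(Function('a')(-6), 0), y) = Mul(Add(-6, 0), -18) = Mul(-6, -18) = 108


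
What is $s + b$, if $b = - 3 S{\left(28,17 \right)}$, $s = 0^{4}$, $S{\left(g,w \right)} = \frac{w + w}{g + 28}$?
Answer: $- \frac{51}{28} \approx -1.8214$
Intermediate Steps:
$S{\left(g,w \right)} = \frac{2 w}{28 + g}$
$s = 0$
$b = - \frac{51}{28}$ ($b = - 3 \cdot 2 \cdot 17 \frac{1}{28 + 28} = - 3 \cdot 2 \cdot 17 \cdot \frac{1}{56} = \left(-3\right) \frac{17}{28} = - \frac{51}{28} \approx -1.8214$)
$s + b = 0 - \frac{51}{28} = - \frac{51}{28}$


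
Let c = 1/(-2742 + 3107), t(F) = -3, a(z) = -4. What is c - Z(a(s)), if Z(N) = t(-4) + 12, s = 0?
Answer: -3284/365 ≈ -8.9973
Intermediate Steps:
Z(N) = 9 (Z(N) = -3 + 12 = 9)
c = 1/365 ≈ 0.0027397
c - Z(a(s)) = 1/365 - 1*9 = 1/365 - 9 = -3284/365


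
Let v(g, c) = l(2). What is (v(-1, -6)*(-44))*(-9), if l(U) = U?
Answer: 792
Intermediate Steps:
v(g, c) = 2
(v(-1, -6)*(-44))*(-9) = (2*(-44))*(-9) = -88*(-9) = 792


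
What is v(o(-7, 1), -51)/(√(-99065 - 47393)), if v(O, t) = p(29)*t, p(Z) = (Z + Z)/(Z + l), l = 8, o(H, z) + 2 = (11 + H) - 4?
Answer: 1479*I*√146458/2709473 ≈ 0.2089*I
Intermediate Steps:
o(H, z) = 5 + H (o(H, z) = -2 + ((11 + H) - 4) = -2 + (7 + H) = 5 + H)
p(Z) = 2*Z/(8 + Z) (p(Z) = (Z + Z)/(Z + 8) = (2*Z)/(8 + Z) = 2*Z/(8 + Z))
v(O, t) = 58*t/37 (v(O, t) = (2*29/(8 + 29))*t = (2*29/37)*t = (2*29*(1/37))*t = 58*t/37)
v(o(-7, 1), -51)/(√(-99065 - 47393)) = ((58/37)*(-51))/(√(-99065 - 47393)) = -2958*(-I*√146458/146458)/37 = -(-1479)*I*√146458/2709473 = 1479*I*√146458/2709473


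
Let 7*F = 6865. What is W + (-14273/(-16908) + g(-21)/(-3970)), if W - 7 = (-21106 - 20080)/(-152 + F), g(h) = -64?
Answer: -8145741667339/194695366380 ≈ -41.838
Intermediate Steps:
F = 6865/7 (F = (⅐)*6865 = 6865/7 ≈ 980.71)
W = -247695/5801 (W = 7 + (-21106 - 20080)/(-152 + 6865/7) = 7 - 41186/5801/7 = 7 - 41186*7/5801 = 7 - 288302/5801 = -247695/5801 ≈ -42.699)
W + (-14273/(-16908) + g(-21)/(-3970)) = -247695/5801 + (-14273/(-16908) - 64/(-3970)) = -247695/5801 + (-14273*(-1/16908) - 64*(-1/3970)) = -247695/5801 + (14273/16908 + 32/1985) = -247695/5801 + 28872961/33562380 = -8145741667339/194695366380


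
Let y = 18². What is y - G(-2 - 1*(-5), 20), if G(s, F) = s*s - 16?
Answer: 331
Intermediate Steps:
y = 324
G(s, F) = -16 + s² (G(s, F) = s² - 16 = -16 + s²)
y - G(-2 - 1*(-5), 20) = 324 - (-16 + (-2 - 1*(-5))²) = 324 - (-16 + (-2 + 5)²) = 324 - (-16 + 3²) = 324 - (-16 + 9) = 324 - 1*(-7) = 324 + 7 = 331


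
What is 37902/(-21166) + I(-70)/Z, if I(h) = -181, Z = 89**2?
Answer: -152026394/83827943 ≈ -1.8136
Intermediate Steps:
Z = 7921
37902/(-21166) + I(-70)/Z = 37902/(-21166) - 181/7921 = 37902*(-1/21166) - 181*1/7921 = -18951/10583 - 181/7921 = -152026394/83827943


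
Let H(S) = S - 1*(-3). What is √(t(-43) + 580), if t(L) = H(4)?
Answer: √587 ≈ 24.228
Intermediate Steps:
H(S) = 3 + S (H(S) = S + 3 = 3 + S)
t(L) = 7 (t(L) = 3 + 4 = 7)
√(t(-43) + 580) = √(7 + 580) = √587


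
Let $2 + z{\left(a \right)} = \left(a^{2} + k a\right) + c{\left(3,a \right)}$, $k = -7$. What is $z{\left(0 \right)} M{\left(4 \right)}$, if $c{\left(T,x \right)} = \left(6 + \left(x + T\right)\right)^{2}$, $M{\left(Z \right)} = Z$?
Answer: $316$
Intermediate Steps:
$c{\left(T,x \right)} = \left(6 + T + x\right)^{2}$ ($c{\left(T,x \right)} = \left(6 + \left(T + x\right)\right)^{2} = \left(6 + T + x\right)^{2}$)
$z{\left(a \right)} = -2 + a^{2} + \left(9 + a\right)^{2} - 7 a$ ($z{\left(a \right)} = -2 + \left(\left(a^{2} - 7 a\right) + \left(6 + 3 + a\right)^{2}\right) = -2 + \left(\left(a^{2} - 7 a\right) + \left(9 + a\right)^{2}\right) = -2 + \left(a^{2} + \left(9 + a\right)^{2} - 7 a\right) = -2 + a^{2} + \left(9 + a\right)^{2} - 7 a$)
$z{\left(0 \right)} M{\left(4 \right)} = \left(79 + 2 \cdot 0^{2} + 11 \cdot 0\right) 4 = \left(79 + 2 \cdot 0 + 0\right) 4 = \left(79 + 0 + 0\right) 4 = 79 \cdot 4 = 316$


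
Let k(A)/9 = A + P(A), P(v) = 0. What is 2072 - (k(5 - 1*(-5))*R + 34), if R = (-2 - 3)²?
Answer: -212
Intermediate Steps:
R = 25 (R = (-5)² = 25)
k(A) = 9*A (k(A) = 9*(A + 0) = 9*A)
2072 - (k(5 - 1*(-5))*R + 34) = 2072 - ((9*(5 - 1*(-5)))*25 + 34) = 2072 - ((9*(5 + 5))*25 + 34) = 2072 - ((9*10)*25 + 34) = 2072 - (90*25 + 34) = 2072 - (2250 + 34) = 2072 - 1*2284 = 2072 - 2284 = -212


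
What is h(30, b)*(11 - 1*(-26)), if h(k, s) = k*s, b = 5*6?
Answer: 33300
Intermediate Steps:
b = 30
h(30, b)*(11 - 1*(-26)) = (30*30)*(11 - 1*(-26)) = 900*(11 + 26) = 900*37 = 33300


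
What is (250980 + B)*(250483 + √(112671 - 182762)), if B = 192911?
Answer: 111187149353 + 443891*I*√70091 ≈ 1.1119e+11 + 1.1752e+8*I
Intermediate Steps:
(250980 + B)*(250483 + √(112671 - 182762)) = (250980 + 192911)*(250483 + √(112671 - 182762)) = 443891*(250483 + √(-70091)) = 443891*(250483 + I*√70091) = 111187149353 + 443891*I*√70091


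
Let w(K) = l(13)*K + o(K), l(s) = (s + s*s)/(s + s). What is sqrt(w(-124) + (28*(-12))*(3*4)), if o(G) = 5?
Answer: I*sqrt(4895) ≈ 69.964*I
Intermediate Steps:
l(s) = (s + s**2)/(2*s) (l(s) = (s + s**2)/((2*s)) = (s + s**2)*(1/(2*s)) = (s + s**2)/(2*s))
w(K) = 5 + 7*K (w(K) = (1/2 + (1/2)*13)*K + 5 = (1/2 + 13/2)*K + 5 = 7*K + 5 = 5 + 7*K)
sqrt(w(-124) + (28*(-12))*(3*4)) = sqrt((5 + 7*(-124)) + (28*(-12))*(3*4)) = sqrt((5 - 868) - 336*12) = sqrt(-863 - 4032) = sqrt(-4895) = I*sqrt(4895)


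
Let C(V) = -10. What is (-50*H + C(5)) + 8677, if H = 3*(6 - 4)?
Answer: 8367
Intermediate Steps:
H = 6 (H = 3*2 = 6)
(-50*H + C(5)) + 8677 = (-50*6 - 10) + 8677 = (-300 - 10) + 8677 = -310 + 8677 = 8367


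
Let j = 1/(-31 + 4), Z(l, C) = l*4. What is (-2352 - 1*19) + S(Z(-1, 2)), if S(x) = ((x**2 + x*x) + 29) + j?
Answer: -62371/27 ≈ -2310.0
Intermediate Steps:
Z(l, C) = 4*l
j = -1/27 (j = 1/(-27) = -1/27 ≈ -0.037037)
S(x) = 782/27 + 2*x**2 (S(x) = ((x**2 + x*x) + 29) - 1/27 = ((x**2 + x**2) + 29) - 1/27 = (2*x**2 + 29) - 1/27 = (29 + 2*x**2) - 1/27 = 782/27 + 2*x**2)
(-2352 - 1*19) + S(Z(-1, 2)) = (-2352 - 1*19) + (782/27 + 2*(4*(-1))**2) = (-2352 - 19) + (782/27 + 2*(-4)**2) = -2371 + (782/27 + 2*16) = -2371 + (782/27 + 32) = -2371 + 1646/27 = -62371/27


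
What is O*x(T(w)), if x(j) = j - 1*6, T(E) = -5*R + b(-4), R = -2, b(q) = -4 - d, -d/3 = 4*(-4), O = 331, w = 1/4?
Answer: -15888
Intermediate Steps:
w = ¼ ≈ 0.25000
d = 48 (d = -12*(-4) = -3*(-16) = 48)
b(q) = -52 (b(q) = -4 - 1*48 = -4 - 48 = -52)
T(E) = -42 (T(E) = -5*(-2) - 52 = 10 - 52 = -42)
x(j) = -6 + j (x(j) = j - 6 = -6 + j)
O*x(T(w)) = 331*(-6 - 42) = 331*(-48) = -15888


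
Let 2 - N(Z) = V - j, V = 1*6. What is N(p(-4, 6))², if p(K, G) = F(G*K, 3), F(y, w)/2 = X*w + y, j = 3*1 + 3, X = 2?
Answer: 4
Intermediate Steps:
V = 6
j = 6 (j = 3 + 3 = 6)
F(y, w) = 2*y + 4*w (F(y, w) = 2*(2*w + y) = 2*(y + 2*w) = 2*y + 4*w)
p(K, G) = 12 + 2*G*K (p(K, G) = 2*(G*K) + 4*3 = 2*G*K + 12 = 12 + 2*G*K)
N(Z) = 2 (N(Z) = 2 - (6 - 1*6) = 2 - (6 - 6) = 2 - 1*0 = 2 + 0 = 2)
N(p(-4, 6))² = 2² = 4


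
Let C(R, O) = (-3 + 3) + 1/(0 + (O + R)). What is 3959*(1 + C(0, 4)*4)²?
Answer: 15836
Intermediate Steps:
C(R, O) = 1/(O + R) (C(R, O) = 0 + 1/(O + R) = 1/(O + R))
3959*(1 + C(0, 4)*4)² = 3959*(1 + 4/(4 + 0))² = 3959*(1 + 4/4)² = 3959*(1 + (¼)*4)² = 3959*(1 + 1)² = 3959*2² = 3959*4 = 15836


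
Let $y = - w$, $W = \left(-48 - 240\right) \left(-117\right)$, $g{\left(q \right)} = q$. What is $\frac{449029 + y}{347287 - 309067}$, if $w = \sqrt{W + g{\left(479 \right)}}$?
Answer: $\frac{64147}{5460} - \frac{\sqrt{1367}}{7644} \approx 11.744$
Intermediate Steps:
$W = 33696$ ($W = \left(-288\right) \left(-117\right) = 33696$)
$w = 5 \sqrt{1367}$ ($w = \sqrt{33696 + 479} = \sqrt{34175} = 5 \sqrt{1367} \approx 184.86$)
$y = - 5 \sqrt{1367} \approx -184.86$
$\frac{449029 + y}{347287 - 309067} = \frac{449029 - 5 \sqrt{1367}}{347287 - 309067} = \frac{449029 - 5 \sqrt{1367}}{38220} = \left(449029 - 5 \sqrt{1367}\right) \frac{1}{38220} = \frac{64147}{5460} - \frac{\sqrt{1367}}{7644}$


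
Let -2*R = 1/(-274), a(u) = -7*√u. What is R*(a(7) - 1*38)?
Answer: -19/274 - 7*√7/548 ≈ -0.10314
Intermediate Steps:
R = 1/548 (R = -½/(-274) = -½*(-1/274) = 1/548 ≈ 0.0018248)
R*(a(7) - 1*38) = (-7*√7 - 1*38)/548 = (-7*√7 - 38)/548 = (-38 - 7*√7)/548 = -19/274 - 7*√7/548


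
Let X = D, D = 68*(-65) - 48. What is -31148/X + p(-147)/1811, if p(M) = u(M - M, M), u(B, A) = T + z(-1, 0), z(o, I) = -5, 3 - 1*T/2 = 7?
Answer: 14087736/2022887 ≈ 6.9642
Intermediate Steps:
T = -8 (T = 6 - 2*7 = 6 - 14 = -8)
u(B, A) = -13 (u(B, A) = -8 - 5 = -13)
p(M) = -13
D = -4468 (D = -4420 - 48 = -4468)
X = -4468
-31148/X + p(-147)/1811 = -31148/(-4468) - 13/1811 = -31148*(-1/4468) - 13*1/1811 = 7787/1117 - 13/1811 = 14087736/2022887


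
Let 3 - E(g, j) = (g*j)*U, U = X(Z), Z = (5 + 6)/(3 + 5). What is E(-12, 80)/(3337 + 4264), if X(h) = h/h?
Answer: 963/7601 ≈ 0.12669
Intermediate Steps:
Z = 11/8 ≈ 1.3750
X(h) = 1
U = 1
E(g, j) = 3 - g*j
E(-12, 80)/(3337 + 4264) = (3 - 1*(-12)*80)/(3337 + 4264) = (3 + 960)/7601 = 963*(1/7601) = 963/7601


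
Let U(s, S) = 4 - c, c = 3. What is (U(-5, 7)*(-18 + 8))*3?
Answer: -30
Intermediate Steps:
U(s, S) = 1 (U(s, S) = 4 - 1*3 = 4 - 3 = 1)
(U(-5, 7)*(-18 + 8))*3 = (1*(-18 + 8))*3 = (1*(-10))*3 = -10*3 = -30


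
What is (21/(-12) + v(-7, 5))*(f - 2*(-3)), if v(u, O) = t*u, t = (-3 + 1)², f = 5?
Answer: -1309/4 ≈ -327.25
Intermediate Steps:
t = 4 (t = (-2)² = 4)
v(u, O) = 4*u
(21/(-12) + v(-7, 5))*(f - 2*(-3)) = (21/(-12) + 4*(-7))*(5 - 2*(-3)) = (21*(-1/12) - 28)*(5 + 6) = (-7/4 - 28)*11 = -119/4*11 = -1309/4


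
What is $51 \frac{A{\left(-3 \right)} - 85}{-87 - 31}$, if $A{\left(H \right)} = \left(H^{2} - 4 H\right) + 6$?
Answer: $\frac{1479}{59} \approx 25.068$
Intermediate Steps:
$A{\left(H \right)} = 6 + H^{2} - 4 H$
$51 \frac{A{\left(-3 \right)} - 85}{-87 - 31} = 51 \frac{\left(6 + \left(-3\right)^{2} - -12\right) - 85}{-87 - 31} = 51 \frac{\left(6 + 9 + 12\right) - 85}{-118} = 51 \left(27 - 85\right) \left(- \frac{1}{118}\right) = 51 \left(\left(-58\right) \left(- \frac{1}{118}\right)\right) = 51 \cdot \frac{29}{59} = \frac{1479}{59}$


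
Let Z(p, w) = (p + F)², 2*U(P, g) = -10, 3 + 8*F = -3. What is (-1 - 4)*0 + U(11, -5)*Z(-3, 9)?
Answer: -1125/16 ≈ -70.313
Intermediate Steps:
F = -¾ (F = -3/8 + (⅛)*(-3) = -3/8 - 3/8 = -¾ ≈ -0.75000)
U(P, g) = -5 (U(P, g) = (½)*(-10) = -5)
Z(p, w) = (-¾ + p)² (Z(p, w) = (p - ¾)² = (-¾ + p)²)
(-1 - 4)*0 + U(11, -5)*Z(-3, 9) = (-1 - 4)*0 - 5*(-3 + 4*(-3))²/16 = -5*0 - 5*(-3 - 12)²/16 = 0 - 5*(-15)²/16 = 0 - 5*225/16 = 0 - 1125/16 = -1125/16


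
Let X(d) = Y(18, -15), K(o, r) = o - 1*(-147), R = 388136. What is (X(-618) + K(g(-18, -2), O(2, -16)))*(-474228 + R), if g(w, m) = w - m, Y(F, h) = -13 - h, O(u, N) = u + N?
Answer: -11450236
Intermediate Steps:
O(u, N) = N + u
K(o, r) = 147 + o (K(o, r) = o + 147 = 147 + o)
X(d) = 2 (X(d) = -13 - 1*(-15) = -13 + 15 = 2)
(X(-618) + K(g(-18, -2), O(2, -16)))*(-474228 + R) = (2 + (147 + (-18 - 1*(-2))))*(-474228 + 388136) = (2 + (147 + (-18 + 2)))*(-86092) = (2 + (147 - 16))*(-86092) = (2 + 131)*(-86092) = 133*(-86092) = -11450236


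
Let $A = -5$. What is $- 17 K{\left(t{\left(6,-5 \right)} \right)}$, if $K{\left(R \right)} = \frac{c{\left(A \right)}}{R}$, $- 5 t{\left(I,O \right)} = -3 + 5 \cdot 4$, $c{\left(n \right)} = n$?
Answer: $-25$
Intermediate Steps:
$t{\left(I,O \right)} = - \frac{17}{5}$ ($t{\left(I,O \right)} = - \frac{-3 + 5 \cdot 4}{5} = - \frac{-3 + 20}{5} = \left(- \frac{1}{5}\right) 17 = - \frac{17}{5}$)
$K{\left(R \right)} = - \frac{5}{R}$
$- 17 K{\left(t{\left(6,-5 \right)} \right)} = - 17 \left(- \frac{5}{- \frac{17}{5}}\right) = - 17 \left(\left(-5\right) \left(- \frac{5}{17}\right)\right) = \left(-17\right) \frac{25}{17} = -25$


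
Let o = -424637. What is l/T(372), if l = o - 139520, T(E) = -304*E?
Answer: 564157/113088 ≈ 4.9887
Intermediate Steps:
l = -564157 (l = -424637 - 139520 = -564157)
l/T(372) = -564157/((-304*372)) = -564157/(-113088) = -564157*(-1/113088) = 564157/113088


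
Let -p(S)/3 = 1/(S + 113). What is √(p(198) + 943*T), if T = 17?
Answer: √1550533418/311 ≈ 126.61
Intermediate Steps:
p(S) = -3/(113 + S) (p(S) = -3/(S + 113) = -3/(113 + S))
√(p(198) + 943*T) = √(-3/(113 + 198) + 943*17) = √(-3/311 + 16031) = √(4985638/311) = √1550533418/311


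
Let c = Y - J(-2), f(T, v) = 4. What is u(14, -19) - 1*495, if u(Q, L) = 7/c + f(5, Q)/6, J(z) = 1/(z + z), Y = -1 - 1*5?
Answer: -34193/69 ≈ -495.55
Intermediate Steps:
Y = -6 (Y = -1 - 5 = -6)
J(z) = 1/(2*z)
c = -23/4 (c = -6 - 1/(2*(-2)) = -6 - (-1)/(2*2) = -6 - 1*(-¼) = -6 + ¼ = -23/4 ≈ -5.7500)
u(Q, L) = -38/69 (u(Q, L) = 7/(-23/4) + 4/6 = 7*(-4/23) + 4*(⅙) = -28/23 + ⅔ = -38/69)
u(14, -19) - 1*495 = -38/69 - 1*495 = -38/69 - 495 = -34193/69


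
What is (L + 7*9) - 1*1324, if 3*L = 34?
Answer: -3749/3 ≈ -1249.7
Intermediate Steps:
L = 34/3 (L = (1/3)*34 = 34/3 ≈ 11.333)
(L + 7*9) - 1*1324 = (34/3 + 7*9) - 1*1324 = (34/3 + 63) - 1324 = 223/3 - 1324 = -3749/3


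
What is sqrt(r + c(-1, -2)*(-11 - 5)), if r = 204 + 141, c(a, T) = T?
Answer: sqrt(377) ≈ 19.416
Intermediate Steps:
r = 345
sqrt(r + c(-1, -2)*(-11 - 5)) = sqrt(345 - 2*(-11 - 5)) = sqrt(345 - 2*(-16)) = sqrt(345 + 32) = sqrt(377)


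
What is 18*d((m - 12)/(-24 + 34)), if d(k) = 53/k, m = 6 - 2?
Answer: -2385/2 ≈ -1192.5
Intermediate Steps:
m = 4
18*d((m - 12)/(-24 + 34)) = 18*(53/(((4 - 12)/(-24 + 34)))) = 18*(53/((-8/10))) = 18*(53/((-8*⅒))) = 18*(53/(-⅘)) = 18*(53*(-5/4)) = 18*(-265/4) = -2385/2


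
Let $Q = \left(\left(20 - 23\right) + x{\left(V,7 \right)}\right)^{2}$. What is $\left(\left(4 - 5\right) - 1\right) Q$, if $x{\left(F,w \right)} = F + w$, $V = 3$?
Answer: $-98$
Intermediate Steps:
$Q = 49$ ($Q = \left(\left(20 - 23\right) + \left(3 + 7\right)\right)^{2} = \left(-3 + 10\right)^{2} = 7^{2} = 49$)
$\left(\left(4 - 5\right) - 1\right) Q = \left(\left(4 - 5\right) - 1\right) 49 = \left(-1 - 1\right) 49 = \left(-2\right) 49 = -98$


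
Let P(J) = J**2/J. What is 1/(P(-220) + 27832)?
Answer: 1/27612 ≈ 3.6216e-5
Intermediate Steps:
P(J) = J
1/(P(-220) + 27832) = 1/(-220 + 27832) = 1/27612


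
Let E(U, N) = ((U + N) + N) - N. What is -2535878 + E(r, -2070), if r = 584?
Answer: -2537364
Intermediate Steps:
E(U, N) = N + U (E(U, N) = ((N + U) + N) - N = (U + 2*N) - N = N + U)
-2535878 + E(r, -2070) = -2535878 + (-2070 + 584) = -2535878 - 1486 = -2537364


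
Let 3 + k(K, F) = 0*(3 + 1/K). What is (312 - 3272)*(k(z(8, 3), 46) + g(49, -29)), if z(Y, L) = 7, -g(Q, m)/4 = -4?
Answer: -38480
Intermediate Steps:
g(Q, m) = 16 (g(Q, m) = -4*(-4) = 16)
k(K, F) = -3 (k(K, F) = -3 + 0*(3 + 1/K) = -3 + 0 = -3)
(312 - 3272)*(k(z(8, 3), 46) + g(49, -29)) = (312 - 3272)*(-3 + 16) = -2960*13 = -38480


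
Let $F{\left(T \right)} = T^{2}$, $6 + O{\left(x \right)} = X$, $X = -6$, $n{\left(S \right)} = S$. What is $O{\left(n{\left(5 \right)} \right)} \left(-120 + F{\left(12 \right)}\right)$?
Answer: $-288$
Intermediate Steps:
$O{\left(x \right)} = -12$ ($O{\left(x \right)} = -6 - 6 = -12$)
$O{\left(n{\left(5 \right)} \right)} \left(-120 + F{\left(12 \right)}\right) = - 12 \left(-120 + 12^{2}\right) = - 12 \left(-120 + 144\right) = \left(-12\right) 24 = -288$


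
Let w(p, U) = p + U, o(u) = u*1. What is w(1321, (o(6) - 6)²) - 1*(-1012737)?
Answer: 1014058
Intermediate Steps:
o(u) = u
w(p, U) = U + p
w(1321, (o(6) - 6)²) - 1*(-1012737) = ((6 - 6)² + 1321) - 1*(-1012737) = (0² + 1321) + 1012737 = (0 + 1321) + 1012737 = 1321 + 1012737 = 1014058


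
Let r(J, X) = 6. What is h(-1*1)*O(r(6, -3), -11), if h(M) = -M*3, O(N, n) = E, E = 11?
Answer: 33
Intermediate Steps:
O(N, n) = 11
h(M) = -3*M
h(-1*1)*O(r(6, -3), -11) = -(-3)*11 = -3*(-1)*11 = 3*11 = 33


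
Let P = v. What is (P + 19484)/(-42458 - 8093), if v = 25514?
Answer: -44998/50551 ≈ -0.89015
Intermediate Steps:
P = 25514
(P + 19484)/(-42458 - 8093) = (25514 + 19484)/(-42458 - 8093) = 44998/(-50551) = 44998*(-1/50551) = -44998/50551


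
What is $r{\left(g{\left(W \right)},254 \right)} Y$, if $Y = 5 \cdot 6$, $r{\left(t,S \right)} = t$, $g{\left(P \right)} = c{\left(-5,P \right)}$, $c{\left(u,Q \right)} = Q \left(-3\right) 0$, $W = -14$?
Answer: $0$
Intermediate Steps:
$c{\left(u,Q \right)} = 0$ ($c{\left(u,Q \right)} = - 3 Q 0 = 0$)
$g{\left(P \right)} = 0$
$Y = 30$
$r{\left(g{\left(W \right)},254 \right)} Y = 0 \cdot 30 = 0$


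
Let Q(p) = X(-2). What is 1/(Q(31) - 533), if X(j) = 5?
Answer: -1/528 ≈ -0.0018939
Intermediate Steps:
Q(p) = 5
1/(Q(31) - 533) = 1/(5 - 533) = 1/(-528) = -1/528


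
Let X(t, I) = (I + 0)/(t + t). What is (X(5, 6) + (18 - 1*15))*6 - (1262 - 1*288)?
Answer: -4762/5 ≈ -952.40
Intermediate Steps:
X(t, I) = I/(2*t) (X(t, I) = I/((2*t)) = I*(1/(2*t)) = I/(2*t))
(X(5, 6) + (18 - 1*15))*6 - (1262 - 1*288) = ((1/2)*6/5 + (18 - 1*15))*6 - (1262 - 1*288) = ((1/2)*6*(1/5) + (18 - 15))*6 - (1262 - 288) = (3/5 + 3)*6 - 1*974 = (18/5)*6 - 974 = 108/5 - 974 = -4762/5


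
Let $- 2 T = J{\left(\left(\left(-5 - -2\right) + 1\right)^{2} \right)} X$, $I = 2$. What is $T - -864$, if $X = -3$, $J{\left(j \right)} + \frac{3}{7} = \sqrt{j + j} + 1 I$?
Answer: $\frac{12129}{14} + 3 \sqrt{2} \approx 870.6$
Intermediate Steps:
$J{\left(j \right)} = \frac{11}{7} + \sqrt{2} \sqrt{j}$ ($J{\left(j \right)} = - \frac{3}{7} + \left(\sqrt{j + j} + 1 \cdot 2\right) = - \frac{3}{7} + \left(\sqrt{2 j} + 2\right) = - \frac{3}{7} + \left(\sqrt{2} \sqrt{j} + 2\right) = - \frac{3}{7} + \left(2 + \sqrt{2} \sqrt{j}\right) = \frac{11}{7} + \sqrt{2} \sqrt{j}$)
$T = \frac{33}{14} + 3 \sqrt{2}$ ($T = - \frac{\left(\frac{11}{7} + \sqrt{2} \sqrt{\left(\left(-5 - -2\right) + 1\right)^{2}}\right) \left(-3\right)}{2} = - \frac{\left(\frac{11}{7} + \sqrt{2} \sqrt{\left(\left(-5 + 2\right) + 1\right)^{2}}\right) \left(-3\right)}{2} = - \frac{\left(\frac{11}{7} + \sqrt{2} \sqrt{\left(-3 + 1\right)^{2}}\right) \left(-3\right)}{2} = - \frac{\left(\frac{11}{7} + \sqrt{2} \sqrt{\left(-2\right)^{2}}\right) \left(-3\right)}{2} = - \frac{\left(\frac{11}{7} + \sqrt{2} \sqrt{4}\right) \left(-3\right)}{2} = - \frac{\left(\frac{11}{7} + \sqrt{2} \cdot 2\right) \left(-3\right)}{2} = - \frac{\left(\frac{11}{7} + 2 \sqrt{2}\right) \left(-3\right)}{2} = - \frac{- \frac{33}{7} - 6 \sqrt{2}}{2} = \frac{33}{14} + 3 \sqrt{2} \approx 6.5998$)
$T - -864 = \left(\frac{33}{14} + 3 \sqrt{2}\right) - -864 = \left(\frac{33}{14} + 3 \sqrt{2}\right) + 864 = \frac{12129}{14} + 3 \sqrt{2}$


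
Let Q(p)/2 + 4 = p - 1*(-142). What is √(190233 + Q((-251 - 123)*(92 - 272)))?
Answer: √325149 ≈ 570.22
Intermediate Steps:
Q(p) = 276 + 2*p (Q(p) = -8 + 2*(p - 1*(-142)) = -8 + 2*(p + 142) = -8 + 2*(142 + p) = -8 + (284 + 2*p) = 276 + 2*p)
√(190233 + Q((-251 - 123)*(92 - 272))) = √(190233 + (276 + 2*((-251 - 123)*(92 - 272)))) = √(190233 + (276 + 2*(-374*(-180)))) = √(190233 + (276 + 2*67320)) = √(190233 + (276 + 134640)) = √(190233 + 134916) = √325149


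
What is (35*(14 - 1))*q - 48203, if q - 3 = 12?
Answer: -41378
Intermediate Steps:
q = 15 (q = 3 + 12 = 15)
(35*(14 - 1))*q - 48203 = (35*(14 - 1))*15 - 48203 = (35*13)*15 - 48203 = 455*15 - 48203 = 6825 - 48203 = -41378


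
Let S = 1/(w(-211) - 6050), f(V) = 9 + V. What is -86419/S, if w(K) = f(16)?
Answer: 520674475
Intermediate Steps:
w(K) = 25 (w(K) = 9 + 16 = 25)
S = -1/6025 (S = 1/(25 - 6050) = 1/(-6025) = -1/6025 ≈ -0.00016598)
-86419/S = -86419/(-1/6025) = -86419*(-6025) = 520674475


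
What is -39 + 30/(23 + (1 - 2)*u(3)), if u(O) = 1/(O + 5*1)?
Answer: -2299/61 ≈ -37.689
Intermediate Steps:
u(O) = 1/(5 + O) (u(O) = 1/(O + 5) = 1/(5 + O))
-39 + 30/(23 + (1 - 2)*u(3)) = -39 + 30/(23 + (1 - 2)/(5 + 3)) = -39 + 30/(23 - 1/8) = -39 + 30/(23 - 1*⅛) = -39 + 30/(23 - ⅛) = -39 + 30/(183/8) = -39 + (8/183)*30 = -39 + 80/61 = -2299/61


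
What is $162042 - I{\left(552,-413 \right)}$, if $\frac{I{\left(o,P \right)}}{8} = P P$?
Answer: $-1202510$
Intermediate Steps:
$I{\left(o,P \right)} = 8 P^{2}$ ($I{\left(o,P \right)} = 8 P P = 8 P^{2}$)
$162042 - I{\left(552,-413 \right)} = 162042 - 8 \left(-413\right)^{2} = 162042 - 8 \cdot 170569 = 162042 - 1364552 = -1202510$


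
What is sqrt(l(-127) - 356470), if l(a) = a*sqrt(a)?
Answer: sqrt(-356470 - 127*I*sqrt(127)) ≈ 1.199 - 597.05*I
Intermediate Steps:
l(a) = a**(3/2)
sqrt(l(-127) - 356470) = sqrt((-127)**(3/2) - 356470) = sqrt(-127*I*sqrt(127) - 356470) = sqrt(-356470 - 127*I*sqrt(127))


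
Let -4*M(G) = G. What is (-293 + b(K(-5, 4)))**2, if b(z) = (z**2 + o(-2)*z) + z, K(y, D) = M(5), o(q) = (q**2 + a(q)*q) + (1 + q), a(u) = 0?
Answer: 22496049/256 ≈ 87875.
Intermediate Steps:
M(G) = -G/4
o(q) = 1 + q + q**2 (o(q) = (q**2 + 0*q) + (1 + q) = (q**2 + 0) + (1 + q) = q**2 + (1 + q) = 1 + q + q**2)
K(y, D) = -5/4 (K(y, D) = -1/4*5 = -5/4)
b(z) = z**2 + 4*z (b(z) = (z**2 + (1 - 2 + (-2)**2)*z) + z = (z**2 + (1 - 2 + 4)*z) + z = (z**2 + 3*z) + z = z**2 + 4*z)
(-293 + b(K(-5, 4)))**2 = (-293 - 5*(4 - 5/4)/4)**2 = (-293 - 5/4*11/4)**2 = (-293 - 55/16)**2 = (-4743/16)**2 = 22496049/256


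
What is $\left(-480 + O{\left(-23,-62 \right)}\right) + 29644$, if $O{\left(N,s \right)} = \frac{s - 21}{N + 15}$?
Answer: $\frac{233395}{8} \approx 29174.0$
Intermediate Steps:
$O{\left(N,s \right)} = \frac{-21 + s}{15 + N}$
$\left(-480 + O{\left(-23,-62 \right)}\right) + 29644 = \left(-480 + \frac{-21 - 62}{15 - 23}\right) + 29644 = \left(-480 + \frac{1}{-8} \left(-83\right)\right) + 29644 = \left(-480 - - \frac{83}{8}\right) + 29644 = \left(-480 + \frac{83}{8}\right) + 29644 = - \frac{3757}{8} + 29644 = \frac{233395}{8}$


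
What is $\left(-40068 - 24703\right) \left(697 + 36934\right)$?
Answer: $-2437397501$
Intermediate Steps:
$\left(-40068 - 24703\right) \left(697 + 36934\right) = \left(-64771\right) 37631 = -2437397501$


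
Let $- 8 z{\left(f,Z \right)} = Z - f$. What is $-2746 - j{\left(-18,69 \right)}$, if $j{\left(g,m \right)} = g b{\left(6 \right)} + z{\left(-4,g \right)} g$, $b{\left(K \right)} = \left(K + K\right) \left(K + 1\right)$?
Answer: $- \frac{2405}{2} \approx -1202.5$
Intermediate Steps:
$b{\left(K \right)} = 2 K \left(1 + K\right)$
$z{\left(f,Z \right)} = - \frac{Z}{8} + \frac{f}{8}$ ($z{\left(f,Z \right)} = - \frac{Z - f}{8} = - \frac{Z}{8} + \frac{f}{8}$)
$j{\left(g,m \right)} = 84 g + g \left(- \frac{1}{2} - \frac{g}{8}\right)$ ($j{\left(g,m \right)} = g 2 \cdot 6 \left(1 + 6\right) + \left(- \frac{g}{8} + \frac{1}{8} \left(-4\right)\right) g = g 2 \cdot 6 \cdot 7 + \left(- \frac{g}{8} - \frac{1}{2}\right) g = g 84 + \left(- \frac{1}{2} - \frac{g}{8}\right) g = 84 g + g \left(- \frac{1}{2} - \frac{g}{8}\right)$)
$-2746 - j{\left(-18,69 \right)} = -2746 - \frac{1}{8} \left(-18\right) \left(668 - -18\right) = -2746 - \frac{1}{8} \left(-18\right) \left(668 + 18\right) = -2746 - \frac{1}{8} \left(-18\right) 686 = -2746 - - \frac{3087}{2} = -2746 + \frac{3087}{2} = - \frac{2405}{2}$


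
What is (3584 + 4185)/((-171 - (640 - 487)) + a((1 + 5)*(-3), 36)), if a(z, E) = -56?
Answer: -7769/380 ≈ -20.445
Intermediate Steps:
(3584 + 4185)/((-171 - (640 - 487)) + a((1 + 5)*(-3), 36)) = (3584 + 4185)/((-171 - (640 - 487)) - 56) = 7769/((-171 - 1*153) - 56) = 7769/((-171 - 153) - 56) = 7769/(-324 - 56) = 7769/(-380) = 7769*(-1/380) = -7769/380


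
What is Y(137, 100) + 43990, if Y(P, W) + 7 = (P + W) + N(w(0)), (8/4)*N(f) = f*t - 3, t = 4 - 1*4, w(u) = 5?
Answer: 88437/2 ≈ 44219.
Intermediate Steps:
t = 0 (t = 4 - 4 = 0)
N(f) = -3/2 (N(f) = (f*0 - 3)/2 = (0 - 3)/2 = (1/2)*(-3) = -3/2)
Y(P, W) = -17/2 + P + W (Y(P, W) = -7 + ((P + W) - 3/2) = -7 + (-3/2 + P + W) = -17/2 + P + W)
Y(137, 100) + 43990 = (-17/2 + 137 + 100) + 43990 = 457/2 + 43990 = 88437/2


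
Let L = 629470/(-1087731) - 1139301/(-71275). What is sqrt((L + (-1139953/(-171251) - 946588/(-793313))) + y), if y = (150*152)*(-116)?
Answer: 2*I*sqrt(903050722900009232674175048789423559658038421)/36956561695365116895 ≈ 1626.3*I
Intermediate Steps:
L = 62862502199/4080422475 (L = 629470*(-1/1087731) - 1139301*(-1/71275) = -33130/57249 + 1139301/71275 = 62862502199/4080422475 ≈ 15.406)
y = -2644800 (y = 22800*(-116) = -2644800)
sqrt((L + (-1139953/(-171251) - 946588/(-793313))) + y) = sqrt((62862502199/4080422475 + (-1139953/(-171251) - 946588/(-793313))) - 2644800) = sqrt((62862502199/4080422475 + (-1139953*(-1/171251) - 946588*(-1/793313))) - 2644800) = sqrt((62862502199/4080422475 + (1139953/171251 + 946588/793313)) - 2644800) = sqrt((62862502199/4080422475 + 1066443675877/135855644563) - 2644800) = sqrt(12891766498458276029612/554348425430476753425 - 2644800) = sqrt(-1466127823812026459182410388/554348425430476753425) = 2*I*sqrt(903050722900009232674175048789423559658038421)/36956561695365116895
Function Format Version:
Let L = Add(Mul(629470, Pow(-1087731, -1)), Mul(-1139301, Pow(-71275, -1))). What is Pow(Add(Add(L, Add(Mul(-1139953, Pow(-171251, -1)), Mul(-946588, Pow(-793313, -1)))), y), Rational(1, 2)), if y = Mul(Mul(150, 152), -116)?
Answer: Mul(Rational(2, 36956561695365116895), I, Pow(903050722900009232674175048789423559658038421, Rational(1, 2))) ≈ Mul(1626.3, I)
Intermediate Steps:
L = Rational(62862502199, 4080422475) (L = Add(Mul(629470, Rational(-1, 1087731)), Mul(-1139301, Rational(-1, 71275))) = Add(Rational(-33130, 57249), Rational(1139301, 71275)) = Rational(62862502199, 4080422475) ≈ 15.406)
y = -2644800 (y = Mul(22800, -116) = -2644800)
Pow(Add(Add(L, Add(Mul(-1139953, Pow(-171251, -1)), Mul(-946588, Pow(-793313, -1)))), y), Rational(1, 2)) = Pow(Add(Add(Rational(62862502199, 4080422475), Add(Mul(-1139953, Pow(-171251, -1)), Mul(-946588, Pow(-793313, -1)))), -2644800), Rational(1, 2)) = Pow(Add(Add(Rational(62862502199, 4080422475), Add(Mul(-1139953, Rational(-1, 171251)), Mul(-946588, Rational(-1, 793313)))), -2644800), Rational(1, 2)) = Pow(Add(Add(Rational(62862502199, 4080422475), Add(Rational(1139953, 171251), Rational(946588, 793313))), -2644800), Rational(1, 2)) = Pow(Add(Add(Rational(62862502199, 4080422475), Rational(1066443675877, 135855644563)), -2644800), Rational(1, 2)) = Pow(Add(Rational(12891766498458276029612, 554348425430476753425), -2644800), Rational(1, 2)) = Pow(Rational(-1466127823812026459182410388, 554348425430476753425), Rational(1, 2)) = Mul(Rational(2, 36956561695365116895), I, Pow(903050722900009232674175048789423559658038421, Rational(1, 2)))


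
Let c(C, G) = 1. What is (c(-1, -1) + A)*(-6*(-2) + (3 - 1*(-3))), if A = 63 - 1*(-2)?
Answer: 1188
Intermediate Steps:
A = 65 (A = 63 + 2 = 65)
(c(-1, -1) + A)*(-6*(-2) + (3 - 1*(-3))) = (1 + 65)*(-6*(-2) + (3 - 1*(-3))) = 66*(12 + (3 + 3)) = 66*(12 + 6) = 66*18 = 1188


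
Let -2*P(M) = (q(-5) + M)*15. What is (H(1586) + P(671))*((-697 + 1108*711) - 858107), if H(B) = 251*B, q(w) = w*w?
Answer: -27899771856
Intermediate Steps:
q(w) = w**2
P(M) = -375/2 - 15*M/2 (P(M) = -((-5)**2 + M)*15/2 = -(25 + M)*15/2 = -(375 + 15*M)/2 = -375/2 - 15*M/2)
(H(1586) + P(671))*((-697 + 1108*711) - 858107) = (251*1586 + (-375/2 - 15/2*671))*((-697 + 1108*711) - 858107) = (398086 + (-375/2 - 10065/2))*((-697 + 787788) - 858107) = (398086 - 5220)*(787091 - 858107) = 392866*(-71016) = -27899771856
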